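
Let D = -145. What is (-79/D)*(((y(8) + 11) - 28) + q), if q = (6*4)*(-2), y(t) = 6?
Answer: -4661/145 ≈ -32.145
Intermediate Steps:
q = -48 (q = 24*(-2) = -48)
(-79/D)*(((y(8) + 11) - 28) + q) = (-79/(-145))*(((6 + 11) - 28) - 48) = (-79*(-1/145))*((17 - 28) - 48) = 79*(-11 - 48)/145 = (79/145)*(-59) = -4661/145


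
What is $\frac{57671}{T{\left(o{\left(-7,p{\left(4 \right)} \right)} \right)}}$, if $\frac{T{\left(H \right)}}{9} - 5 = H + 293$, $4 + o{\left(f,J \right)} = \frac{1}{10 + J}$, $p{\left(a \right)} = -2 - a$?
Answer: $\frac{230684}{10593} \approx 21.777$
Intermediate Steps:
$o{\left(f,J \right)} = -4 + \frac{1}{10 + J}$
$T{\left(H \right)} = 2682 + 9 H$ ($T{\left(H \right)} = 45 + 9 \left(H + 293\right) = 45 + 9 \left(293 + H\right) = 45 + \left(2637 + 9 H\right) = 2682 + 9 H$)
$\frac{57671}{T{\left(o{\left(-7,p{\left(4 \right)} \right)} \right)}} = \frac{57671}{2682 + 9 \frac{-39 - 4 \left(-2 - 4\right)}{10 - 6}} = \frac{57671}{2682 + 9 \frac{-39 - -24}{10 - 6}} = \frac{57671}{2682 + 9 \frac{-39 + 24}{4}} = \frac{57671}{2682 + 9 \cdot \frac{1}{4} \left(-15\right)} = \frac{57671}{2682 + 9 \left(- \frac{15}{4}\right)} = \frac{57671}{2682 - \frac{135}{4}} = \frac{57671}{\frac{10593}{4}} = 57671 \cdot \frac{4}{10593} = \frac{230684}{10593}$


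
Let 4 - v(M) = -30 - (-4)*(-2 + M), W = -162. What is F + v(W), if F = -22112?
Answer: -21422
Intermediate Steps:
v(M) = 42 - 4*M (v(M) = 4 - (-30 - (-4)*(-2 + M)) = 4 - (-30 - (8 - 4*M)) = 4 - (-30 + (-8 + 4*M)) = 4 - (-38 + 4*M) = 4 + (38 - 4*M) = 42 - 4*M)
F + v(W) = -22112 + (42 - 4*(-162)) = -22112 + (42 + 648) = -22112 + 690 = -21422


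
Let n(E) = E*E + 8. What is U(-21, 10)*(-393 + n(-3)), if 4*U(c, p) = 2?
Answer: -188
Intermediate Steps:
n(E) = 8 + E² (n(E) = E² + 8 = 8 + E²)
U(c, p) = ½ (U(c, p) = (¼)*2 = ½)
U(-21, 10)*(-393 + n(-3)) = (-393 + (8 + (-3)²))/2 = (-393 + (8 + 9))/2 = (-393 + 17)/2 = (½)*(-376) = -188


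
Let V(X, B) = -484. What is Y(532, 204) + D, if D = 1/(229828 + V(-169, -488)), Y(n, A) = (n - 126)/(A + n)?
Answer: 2909825/5274912 ≈ 0.55163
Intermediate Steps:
Y(n, A) = (-126 + n)/(A + n)
D = 1/229344 (D = 1/(229828 - 484) = 1/229344 ≈ 4.3603e-6)
Y(532, 204) + D = (-126 + 532)/(204 + 532) + 1/229344 = 406/736 + 1/229344 = (1/736)*406 + 1/229344 = 203/368 + 1/229344 = 2909825/5274912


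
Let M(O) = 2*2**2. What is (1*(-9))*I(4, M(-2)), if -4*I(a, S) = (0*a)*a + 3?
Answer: 27/4 ≈ 6.7500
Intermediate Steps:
M(O) = 8 (M(O) = 2*4 = 8)
I(a, S) = -3/4 (I(a, S) = -((0*a)*a + 3)/4 = -(0*a + 3)/4 = -(0 + 3)/4 = -1/4*3 = -3/4)
(1*(-9))*I(4, M(-2)) = (1*(-9))*(-3/4) = -9*(-3/4) = 27/4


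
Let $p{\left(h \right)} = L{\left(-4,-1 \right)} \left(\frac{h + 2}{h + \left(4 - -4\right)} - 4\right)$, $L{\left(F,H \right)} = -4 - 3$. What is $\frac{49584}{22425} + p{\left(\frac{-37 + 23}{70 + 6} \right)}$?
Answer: $\frac{21153497}{740025} \approx 28.585$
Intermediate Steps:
$L{\left(F,H \right)} = -7$
$p{\left(h \right)} = 28 - \frac{7 \left(2 + h\right)}{8 + h}$ ($p{\left(h \right)} = - 7 \left(\frac{h + 2}{h + \left(4 - -4\right)} - 4\right) = - 7 \left(\frac{2 + h}{h + \left(4 + 4\right)} - 4\right) = - 7 \left(\frac{2 + h}{h + 8} - 4\right) = - 7 \left(\frac{2 + h}{8 + h} - 4\right) = - 7 \left(-4 + \frac{2 + h}{8 + h}\right) = 28 - \frac{7 \left(2 + h\right)}{8 + h}$)
$\frac{49584}{22425} + p{\left(\frac{-37 + 23}{70 + 6} \right)} = \frac{49584}{22425} + \frac{21 \left(10 + \frac{-37 + 23}{70 + 6}\right)}{8 + \frac{-37 + 23}{70 + 6}} = 49584 \cdot \frac{1}{22425} + \frac{21 \left(10 - \frac{14}{76}\right)}{8 - \frac{14}{76}} = \frac{16528}{7475} + \frac{21 \left(10 - \frac{7}{38}\right)}{8 - \frac{7}{38}} = \frac{16528}{7475} + 21 \frac{1}{\frac{297}{38}} \cdot \frac{373}{38} = \frac{16528}{7475} + 21 \cdot \frac{38}{297} \cdot \frac{373}{38} = \frac{16528}{7475} + \frac{2611}{99} = \frac{21153497}{740025}$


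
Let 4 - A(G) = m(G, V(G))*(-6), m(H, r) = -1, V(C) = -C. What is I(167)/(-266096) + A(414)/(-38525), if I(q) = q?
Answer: -5901483/10251348400 ≈ -0.00057568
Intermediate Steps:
A(G) = -2 (A(G) = 4 - (-1)*(-6) = 4 - 1*6 = 4 - 6 = -2)
I(167)/(-266096) + A(414)/(-38525) = 167/(-266096) - 2/(-38525) = 167*(-1/266096) - 2*(-1/38525) = -167/266096 + 2/38525 = -5901483/10251348400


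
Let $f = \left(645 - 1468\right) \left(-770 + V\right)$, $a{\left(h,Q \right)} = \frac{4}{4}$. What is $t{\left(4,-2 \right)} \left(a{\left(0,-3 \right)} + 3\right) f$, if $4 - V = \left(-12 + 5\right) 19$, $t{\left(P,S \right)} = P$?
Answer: $8335344$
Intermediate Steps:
$a{\left(h,Q \right)} = 1$ ($a{\left(h,Q \right)} = 4 \cdot \frac{1}{4} = 1$)
$V = 137$ ($V = 4 - \left(-12 + 5\right) 19 = 4 - \left(-7\right) 19 = 4 - -133 = 4 + 133 = 137$)
$f = 520959$ ($f = \left(645 - 1468\right) \left(-770 + 137\right) = \left(-823\right) \left(-633\right) = 520959$)
$t{\left(4,-2 \right)} \left(a{\left(0,-3 \right)} + 3\right) f = 4 \left(1 + 3\right) 520959 = 4 \cdot 4 \cdot 520959 = 16 \cdot 520959 = 8335344$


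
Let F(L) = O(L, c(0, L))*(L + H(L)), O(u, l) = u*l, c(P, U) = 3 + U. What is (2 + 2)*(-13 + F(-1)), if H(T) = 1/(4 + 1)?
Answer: -228/5 ≈ -45.600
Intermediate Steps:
H(T) = ⅕ (H(T) = 1/5 = ⅕)
O(u, l) = l*u
F(L) = L*(3 + L)*(⅕ + L) (F(L) = ((3 + L)*L)*(L + ⅕) = (L*(3 + L))*(⅕ + L) = L*(3 + L)*(⅕ + L))
(2 + 2)*(-13 + F(-1)) = (2 + 2)*(-13 + (⅕)*(-1)*(1 + 5*(-1))*(3 - 1)) = 4*(-13 + (⅕)*(-1)*(1 - 5)*2) = 4*(-13 + (⅕)*(-1)*(-4)*2) = 4*(-13 + 8/5) = 4*(-57/5) = -228/5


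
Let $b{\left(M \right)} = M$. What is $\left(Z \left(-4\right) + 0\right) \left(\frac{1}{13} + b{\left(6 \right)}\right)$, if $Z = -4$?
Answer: $\frac{1264}{13} \approx 97.231$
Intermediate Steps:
$\left(Z \left(-4\right) + 0\right) \left(\frac{1}{13} + b{\left(6 \right)}\right) = \left(\left(-4\right) \left(-4\right) + 0\right) \left(\frac{1}{13} + 6\right) = \left(16 + 0\right) \left(\frac{1}{13} + 6\right) = 16 \cdot \frac{79}{13} = \frac{1264}{13}$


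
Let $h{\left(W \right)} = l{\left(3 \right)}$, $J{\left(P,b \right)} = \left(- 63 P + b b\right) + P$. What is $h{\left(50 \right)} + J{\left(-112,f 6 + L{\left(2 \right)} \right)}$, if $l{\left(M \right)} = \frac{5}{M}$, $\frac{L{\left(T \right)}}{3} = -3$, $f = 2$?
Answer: $\frac{20864}{3} \approx 6954.7$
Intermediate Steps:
$L{\left(T \right)} = -9$ ($L{\left(T \right)} = 3 \left(-3\right) = -9$)
$J{\left(P,b \right)} = b^{2} - 62 P$ ($J{\left(P,b \right)} = \left(- 63 P + b^{2}\right) + P = \left(b^{2} - 63 P\right) + P = b^{2} - 62 P$)
$h{\left(W \right)} = \frac{5}{3}$
$h{\left(50 \right)} + J{\left(-112,f 6 + L{\left(2 \right)} \right)} = \frac{5}{3} + \left(\left(2 \cdot 6 - 9\right)^{2} - -6944\right) = \frac{5}{3} + \left(\left(12 - 9\right)^{2} + 6944\right) = \frac{5}{3} + \left(3^{2} + 6944\right) = \frac{5}{3} + \left(9 + 6944\right) = \frac{5}{3} + 6953 = \frac{20864}{3}$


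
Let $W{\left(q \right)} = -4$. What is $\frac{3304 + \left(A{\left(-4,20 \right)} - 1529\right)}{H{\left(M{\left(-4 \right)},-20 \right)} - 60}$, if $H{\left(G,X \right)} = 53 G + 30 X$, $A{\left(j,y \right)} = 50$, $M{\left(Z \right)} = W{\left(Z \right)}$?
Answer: $- \frac{1825}{872} \approx -2.0929$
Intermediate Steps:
$M{\left(Z \right)} = -4$
$H{\left(G,X \right)} = 30 X + 53 G$
$\frac{3304 + \left(A{\left(-4,20 \right)} - 1529\right)}{H{\left(M{\left(-4 \right)},-20 \right)} - 60} = \frac{3304 + \left(50 - 1529\right)}{\left(30 \left(-20\right) + 53 \left(-4\right)\right) - 60} = \frac{3304 + \left(50 - 1529\right)}{\left(-600 - 212\right) - 60} = \frac{3304 - 1479}{-812 - 60} = \frac{1825}{-872} = 1825 \left(- \frac{1}{872}\right) = - \frac{1825}{872}$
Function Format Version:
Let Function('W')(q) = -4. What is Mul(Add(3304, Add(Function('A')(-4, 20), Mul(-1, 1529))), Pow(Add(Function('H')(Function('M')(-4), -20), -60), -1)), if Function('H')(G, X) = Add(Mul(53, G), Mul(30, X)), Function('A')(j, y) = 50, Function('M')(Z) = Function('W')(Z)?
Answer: Rational(-1825, 872) ≈ -2.0929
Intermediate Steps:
Function('M')(Z) = -4
Function('H')(G, X) = Add(Mul(30, X), Mul(53, G))
Mul(Add(3304, Add(Function('A')(-4, 20), Mul(-1, 1529))), Pow(Add(Function('H')(Function('M')(-4), -20), -60), -1)) = Mul(Add(3304, Add(50, Mul(-1, 1529))), Pow(Add(Add(Mul(30, -20), Mul(53, -4)), -60), -1)) = Mul(Add(3304, Add(50, -1529)), Pow(Add(Add(-600, -212), -60), -1)) = Mul(Add(3304, -1479), Pow(Add(-812, -60), -1)) = Mul(1825, Pow(-872, -1)) = Mul(1825, Rational(-1, 872)) = Rational(-1825, 872)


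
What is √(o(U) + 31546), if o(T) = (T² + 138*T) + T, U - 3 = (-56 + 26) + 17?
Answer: 4*√1891 ≈ 173.94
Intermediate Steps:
U = -10 (U = 3 + ((-56 + 26) + 17) = 3 + (-30 + 17) = 3 - 13 = -10)
o(T) = T² + 139*T
√(o(U) + 31546) = √(-10*(139 - 10) + 31546) = √(-10*129 + 31546) = √(-1290 + 31546) = √30256 = 4*√1891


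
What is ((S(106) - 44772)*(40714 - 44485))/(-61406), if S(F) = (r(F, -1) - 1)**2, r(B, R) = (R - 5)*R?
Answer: -168740937/61406 ≈ -2748.0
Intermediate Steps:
r(B, R) = R*(-5 + R) (r(B, R) = (-5 + R)*R = R*(-5 + R))
S(F) = 25 (S(F) = (-(-5 - 1) - 1)**2 = (-1*(-6) - 1)**2 = (6 - 1)**2 = 5**2 = 25)
((S(106) - 44772)*(40714 - 44485))/(-61406) = ((25 - 44772)*(40714 - 44485))/(-61406) = -44747*(-3771)*(-1/61406) = 168740937*(-1/61406) = -168740937/61406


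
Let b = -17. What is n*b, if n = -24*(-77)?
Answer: -31416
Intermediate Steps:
n = 1848
n*b = 1848*(-17) = -31416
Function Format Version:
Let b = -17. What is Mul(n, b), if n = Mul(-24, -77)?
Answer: -31416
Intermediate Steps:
n = 1848
Mul(n, b) = Mul(1848, -17) = -31416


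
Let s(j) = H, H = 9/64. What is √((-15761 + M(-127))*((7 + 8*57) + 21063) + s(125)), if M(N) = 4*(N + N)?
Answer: I*√23113068919/8 ≈ 19004.0*I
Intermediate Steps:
H = 9/64 (H = 9*(1/64) = 9/64 ≈ 0.14063)
M(N) = 8*N (M(N) = 4*(2*N) = 8*N)
s(j) = 9/64
√((-15761 + M(-127))*((7 + 8*57) + 21063) + s(125)) = √((-15761 + 8*(-127))*((7 + 8*57) + 21063) + 9/64) = √((-15761 - 1016)*((7 + 456) + 21063) + 9/64) = √(-16777*(463 + 21063) + 9/64) = √(-16777*21526 + 9/64) = √(-361141702 + 9/64) = √(-23113068919/64) = I*√23113068919/8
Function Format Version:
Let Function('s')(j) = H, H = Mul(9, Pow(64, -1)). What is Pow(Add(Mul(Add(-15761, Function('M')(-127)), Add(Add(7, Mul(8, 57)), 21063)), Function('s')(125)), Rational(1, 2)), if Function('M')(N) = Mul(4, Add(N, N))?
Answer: Mul(Rational(1, 8), I, Pow(23113068919, Rational(1, 2))) ≈ Mul(19004., I)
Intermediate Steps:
H = Rational(9, 64) (H = Mul(9, Rational(1, 64)) = Rational(9, 64) ≈ 0.14063)
Function('M')(N) = Mul(8, N) (Function('M')(N) = Mul(4, Mul(2, N)) = Mul(8, N))
Function('s')(j) = Rational(9, 64)
Pow(Add(Mul(Add(-15761, Function('M')(-127)), Add(Add(7, Mul(8, 57)), 21063)), Function('s')(125)), Rational(1, 2)) = Pow(Add(Mul(Add(-15761, Mul(8, -127)), Add(Add(7, Mul(8, 57)), 21063)), Rational(9, 64)), Rational(1, 2)) = Pow(Add(Mul(Add(-15761, -1016), Add(Add(7, 456), 21063)), Rational(9, 64)), Rational(1, 2)) = Pow(Add(Mul(-16777, Add(463, 21063)), Rational(9, 64)), Rational(1, 2)) = Pow(Add(Mul(-16777, 21526), Rational(9, 64)), Rational(1, 2)) = Pow(Add(-361141702, Rational(9, 64)), Rational(1, 2)) = Pow(Rational(-23113068919, 64), Rational(1, 2)) = Mul(Rational(1, 8), I, Pow(23113068919, Rational(1, 2)))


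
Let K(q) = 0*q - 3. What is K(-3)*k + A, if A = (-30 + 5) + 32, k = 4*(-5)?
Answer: 67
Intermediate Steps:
K(q) = -3 (K(q) = 0 - 3 = -3)
k = -20
A = 7 (A = -25 + 32 = 7)
K(-3)*k + A = -3*(-20) + 7 = 60 + 7 = 67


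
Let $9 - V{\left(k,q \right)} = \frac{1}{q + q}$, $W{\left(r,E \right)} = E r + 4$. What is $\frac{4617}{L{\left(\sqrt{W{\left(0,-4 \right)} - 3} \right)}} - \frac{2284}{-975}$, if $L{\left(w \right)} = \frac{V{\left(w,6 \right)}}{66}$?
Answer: $\frac{3565491788}{104325} \approx 34177.0$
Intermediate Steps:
$W{\left(r,E \right)} = 4 + E r$
$V{\left(k,q \right)} = 9 - \frac{1}{2 q}$ ($V{\left(k,q \right)} = 9 - \frac{1}{q + q} = 9 - \frac{1}{2 q}$)
$L{\left(w \right)} = \frac{107}{792}$ ($L{\left(w \right)} = \frac{9 - \frac{1}{2 \cdot 6}}{66} = \left(9 - \frac{1}{12}\right) \frac{1}{66} = \frac{107}{12} \cdot \frac{1}{66} = \frac{107}{792}$)
$\frac{4617}{L{\left(\sqrt{W{\left(0,-4 \right)} - 3} \right)}} - \frac{2284}{-975} = \frac{4617}{\frac{107}{792}} - \frac{2284}{-975} = 4617 \cdot \frac{792}{107} - - \frac{2284}{975} = \frac{3656664}{107} + \frac{2284}{975} = \frac{3565491788}{104325}$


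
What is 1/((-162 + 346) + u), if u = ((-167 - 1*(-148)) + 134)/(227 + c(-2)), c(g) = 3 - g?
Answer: 232/42803 ≈ 0.0054202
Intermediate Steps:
u = 115/232 (u = ((-167 - 1*(-148)) + 134)/(227 + (3 - 1*(-2))) = ((-167 + 148) + 134)/(227 + (3 + 2)) = (-19 + 134)/(227 + 5) = 115/232 ≈ 0.49569)
1/((-162 + 346) + u) = 1/((-162 + 346) + 115/232) = 1/(184 + 115/232) = 1/(42803/232) = 232/42803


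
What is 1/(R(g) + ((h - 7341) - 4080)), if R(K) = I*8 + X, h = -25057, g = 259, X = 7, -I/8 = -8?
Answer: -1/35959 ≈ -2.7809e-5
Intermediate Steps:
I = 64 (I = -8*(-8) = 64)
R(K) = 519 (R(K) = 64*8 + 7 = 512 + 7 = 519)
1/(R(g) + ((h - 7341) - 4080)) = 1/(519 + ((-25057 - 7341) - 4080)) = 1/(519 + (-32398 - 4080)) = 1/(519 - 36478) = 1/(-35959) = -1/35959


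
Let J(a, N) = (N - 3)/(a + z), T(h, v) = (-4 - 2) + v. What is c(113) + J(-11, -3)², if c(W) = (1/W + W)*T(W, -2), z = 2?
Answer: -918988/1017 ≈ -903.63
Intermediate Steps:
T(h, v) = -6 + v
J(a, N) = (-3 + N)/(2 + a) (J(a, N) = (N - 3)/(a + 2) = (-3 + N)/(2 + a))
c(W) = -8*W - 8/W (c(W) = (1/W + W)*(-6 - 2) = (W + 1/W)*(-8) = -8*W - 8/W)
c(113) + J(-11, -3)² = (-8*113 - 8/113) + ((-3 - 3)/(2 - 11))² = (-904 - 8*1/113) + (-6/(-9))² = (-904 - 8/113) + (-⅑*(-6))² = -102160/113 + (⅔)² = -102160/113 + 4/9 = -918988/1017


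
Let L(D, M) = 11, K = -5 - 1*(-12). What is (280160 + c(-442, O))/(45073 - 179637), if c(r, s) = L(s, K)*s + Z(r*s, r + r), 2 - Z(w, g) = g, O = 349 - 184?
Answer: -282861/134564 ≈ -2.1021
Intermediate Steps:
K = 7 (K = -5 + 12 = 7)
O = 165
Z(w, g) = 2 - g
c(r, s) = 2 - 2*r + 11*s (c(r, s) = 11*s + (2 - (r + r)) = 11*s + (2 - 2*r) = 2 - 2*r + 11*s)
(280160 + c(-442, O))/(45073 - 179637) = (280160 + (2 - 2*(-442) + 11*165))/(45073 - 179637) = (280160 + (2 + 884 + 1815))/(-134564) = (280160 + 2701)*(-1/134564) = 282861*(-1/134564) = -282861/134564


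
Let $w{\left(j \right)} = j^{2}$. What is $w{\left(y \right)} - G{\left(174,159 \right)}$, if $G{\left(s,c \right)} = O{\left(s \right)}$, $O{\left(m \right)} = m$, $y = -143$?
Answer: $20275$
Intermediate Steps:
$G{\left(s,c \right)} = s$
$w{\left(y \right)} - G{\left(174,159 \right)} = \left(-143\right)^{2} - 174 = 20449 - 174 = 20275$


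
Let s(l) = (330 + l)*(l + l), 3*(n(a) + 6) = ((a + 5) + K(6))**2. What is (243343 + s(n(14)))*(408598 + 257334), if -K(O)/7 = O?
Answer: 2480003354588/9 ≈ 2.7556e+11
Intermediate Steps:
K(O) = -7*O
n(a) = -6 + (-37 + a)**2/3 (n(a) = -6 + ((a + 5) - 7*6)**2/3 = -6 + ((5 + a) - 42)**2/3 = -6 + (-37 + a)**2/3)
s(l) = 2*l*(330 + l) (s(l) = (330 + l)*(2*l) = 2*l*(330 + l))
(243343 + s(n(14)))*(408598 + 257334) = (243343 + 2*(-6 + (-37 + 14)**2/3)*(330 + (-6 + (-37 + 14)**2/3)))*(408598 + 257334) = (243343 + 2*(-6 + (1/3)*(-23)**2)*(330 + (-6 + (1/3)*(-23)**2)))*665932 = (243343 + 2*(-6 + (1/3)*529)*(330 + (-6 + (1/3)*529)))*665932 = (243343 + 2*(-6 + 529/3)*(330 + (-6 + 529/3)))*665932 = (243343 + 2*(511/3)*(330 + 511/3))*665932 = (243343 + 2*(511/3)*(1501/3))*665932 = (243343 + 1534022/9)*665932 = (3724109/9)*665932 = 2480003354588/9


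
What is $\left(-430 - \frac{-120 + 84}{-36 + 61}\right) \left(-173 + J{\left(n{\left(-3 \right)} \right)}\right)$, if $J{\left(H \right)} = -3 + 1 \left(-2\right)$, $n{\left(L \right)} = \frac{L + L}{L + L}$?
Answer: $\frac{1907092}{25} \approx 76284.0$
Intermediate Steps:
$n{\left(L \right)} = 1$ ($n{\left(L \right)} = \frac{2 L}{2 L} = 2 L \frac{1}{2 L} = 1$)
$J{\left(H \right)} = -5$ ($J{\left(H \right)} = -3 - 2 = -5$)
$\left(-430 - \frac{-120 + 84}{-36 + 61}\right) \left(-173 + J{\left(n{\left(-3 \right)} \right)}\right) = \left(-430 - \frac{-120 + 84}{-36 + 61}\right) \left(-173 - 5\right) = \left(-430 - - \frac{36}{25}\right) \left(-178\right) = \left(-430 + \frac{36}{25}\right) \left(-178\right) = \left(- \frac{10714}{25}\right) \left(-178\right) = \frac{1907092}{25}$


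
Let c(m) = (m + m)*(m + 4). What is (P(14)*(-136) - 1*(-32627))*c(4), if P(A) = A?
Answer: 1966272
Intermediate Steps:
c(m) = 2*m*(4 + m) (c(m) = (2*m)*(4 + m) = 2*m*(4 + m))
(P(14)*(-136) - 1*(-32627))*c(4) = (14*(-136) - 1*(-32627))*(2*4*(4 + 4)) = (-1904 + 32627)*(2*4*8) = 30723*64 = 1966272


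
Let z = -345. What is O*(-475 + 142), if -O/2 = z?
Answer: -229770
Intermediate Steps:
O = 690 (O = -2*(-345) = 690)
O*(-475 + 142) = 690*(-475 + 142) = 690*(-333) = -229770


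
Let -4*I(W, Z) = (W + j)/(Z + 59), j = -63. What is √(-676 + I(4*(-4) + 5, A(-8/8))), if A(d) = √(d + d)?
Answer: √2*√((-79731 - 1352*I*√2)/(59 + I*√2))/2 ≈ 0.00014449 - 25.994*I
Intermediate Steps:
A(d) = √2*√d (A(d) = √(2*d) = √2*√d)
I(W, Z) = -(-63 + W)/(4*(59 + Z)) (I(W, Z) = -(W - 63)/(4*(Z + 59)) = -(-63 + W)/(4*(59 + Z)))
√(-676 + I(4*(-4) + 5, A(-8/8))) = √(-676 + (63 - (4*(-4) + 5))/(4*(59 + √2*√(-8/8)))) = √(-676 + (63 - (-16 + 5))/(4*(59 + √2*√(-8*⅛)))) = √(-676 + (63 - 1*(-11))/(4*(59 + √2*√(-1)))) = √(-676 + (63 + 11)/(4*(59 + √2*I))) = √(-676 + (¼)*74/(59 + I*√2)) = √(-676 + 37/(2*(59 + I*√2)))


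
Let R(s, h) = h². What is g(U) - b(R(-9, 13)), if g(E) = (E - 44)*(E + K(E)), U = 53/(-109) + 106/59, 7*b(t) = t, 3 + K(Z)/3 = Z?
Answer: 39461375180/289504327 ≈ 136.31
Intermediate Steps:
K(Z) = -9 + 3*Z
b(t) = t/7
U = 8427/6431 (U = 53*(-1/109) + 106*(1/59) = -53/109 + 106/59 = 8427/6431 ≈ 1.3104)
g(E) = (-44 + E)*(-9 + 4*E) (g(E) = (E - 44)*(E + (-9 + 3*E)) = (-44 + E)*(-9 + 4*E))
g(U) - b(R(-9, 13)) = (396 - 185*8427/6431 + 4*(8427/6431)²) - 13²/7 = (396 - 1558995/6431 + 4*(71014329/41357761)) - 169/7 = (396 - 1558995/6431 + 284057316/41357761) - 1*169/7 = 6635833827/41357761 - 169/7 = 39461375180/289504327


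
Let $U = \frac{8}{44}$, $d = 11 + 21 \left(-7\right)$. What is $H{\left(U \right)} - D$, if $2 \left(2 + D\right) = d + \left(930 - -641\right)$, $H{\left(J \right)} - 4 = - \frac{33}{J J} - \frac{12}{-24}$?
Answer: $- \frac{6837}{4} \approx -1709.3$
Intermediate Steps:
$d = -136$ ($d = 11 - 147 = -136$)
$U = \frac{2}{11}$ ($U = 8 \cdot \frac{1}{44} = \frac{2}{11} \approx 0.18182$)
$H{\left(J \right)} = \frac{9}{2} - \frac{33}{J^{2}}$ ($H{\left(J \right)} = 4 - \left(- \frac{1}{2} + \frac{33}{J^{2}}\right) = 4 + \left(- \frac{33}{J^{2}} + \frac{1}{2}\right) = 4 + \left(\frac{1}{2} - \frac{33}{J^{2}}\right) = \frac{9}{2} - \frac{33}{J^{2}}$)
$D = \frac{1431}{2}$ ($D = -2 + \frac{-136 + \left(930 - -641\right)}{2} = -2 + \frac{-136 + \left(930 + 641\right)}{2} = -2 + \frac{-136 + 1571}{2} = -2 + \frac{1}{2} \cdot 1435 = -2 + \frac{1435}{2} = \frac{1431}{2} \approx 715.5$)
$H{\left(U \right)} - D = \left(\frac{9}{2} - \frac{33}{\frac{4}{121}}\right) - \frac{1431}{2} = \left(\frac{9}{2} - \frac{3993}{4}\right) - \frac{1431}{2} = - \frac{3975}{4} - \frac{1431}{2} = - \frac{6837}{4}$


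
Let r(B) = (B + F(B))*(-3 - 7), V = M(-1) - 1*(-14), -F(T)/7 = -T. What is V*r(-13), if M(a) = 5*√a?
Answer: 14560 + 5200*I ≈ 14560.0 + 5200.0*I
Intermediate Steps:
F(T) = 7*T (F(T) = -(-7)*T = 7*T)
V = 14 + 5*I (V = 5*√(-1) - 1*(-14) = 5*I + 14 = 14 + 5*I ≈ 14.0 + 5.0*I)
r(B) = -80*B (r(B) = (B + 7*B)*(-3 - 7) = (8*B)*(-10) = -80*B)
V*r(-13) = (14 + 5*I)*(-80*(-13)) = (14 + 5*I)*1040 = 14560 + 5200*I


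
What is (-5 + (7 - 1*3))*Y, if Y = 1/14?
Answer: -1/14 ≈ -0.071429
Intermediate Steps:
Y = 1/14 ≈ 0.071429
(-5 + (7 - 1*3))*Y = (-5 + (7 - 1*3))*(1/14) = (-5 + (7 - 3))*(1/14) = (-5 + 4)*(1/14) = -1*1/14 = -1/14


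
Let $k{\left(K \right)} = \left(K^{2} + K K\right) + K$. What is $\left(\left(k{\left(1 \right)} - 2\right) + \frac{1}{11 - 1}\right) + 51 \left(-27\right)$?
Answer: $- \frac{13759}{10} \approx -1375.9$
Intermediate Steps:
$k{\left(K \right)} = K + 2 K^{2}$ ($k{\left(K \right)} = \left(K^{2} + K^{2}\right) + K = 2 K^{2} + K = K + 2 K^{2}$)
$\left(\left(k{\left(1 \right)} - 2\right) + \frac{1}{11 - 1}\right) + 51 \left(-27\right) = \left(\left(1 \left(1 + 2 \cdot 1\right) - 2\right) + \frac{1}{11 - 1}\right) + 51 \left(-27\right) = \left(\left(1 \left(1 + 2\right) - 2\right) + \frac{1}{10}\right) - 1377 = \left(\left(1 \cdot 3 - 2\right) + \frac{1}{10}\right) - 1377 = \left(\left(3 - 2\right) + \frac{1}{10}\right) - 1377 = \left(1 + \frac{1}{10}\right) - 1377 = \frac{11}{10} - 1377 = - \frac{13759}{10}$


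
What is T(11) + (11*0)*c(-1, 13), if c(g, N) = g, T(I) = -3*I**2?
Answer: -363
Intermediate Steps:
T(11) + (11*0)*c(-1, 13) = -3*11**2 + (11*0)*(-1) = -3*121 + 0*(-1) = -363 + 0 = -363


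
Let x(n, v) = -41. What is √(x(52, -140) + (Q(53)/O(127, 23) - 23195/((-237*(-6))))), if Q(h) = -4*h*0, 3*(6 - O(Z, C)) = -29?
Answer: I*√12876526/474 ≈ 7.5704*I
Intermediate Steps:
O(Z, C) = 47/3 (O(Z, C) = 6 - ⅓*(-29) = 6 + 29/3 = 47/3)
Q(h) = 0
√(x(52, -140) + (Q(53)/O(127, 23) - 23195/((-237*(-6))))) = √(-41 + (0/(47/3) - 23195/((-237*(-6))))) = √(-41 + (0*(3/47) - 23195/1422)) = √(-41 + (0 - 23195*1/1422)) = √(-41 + (0 - 23195/1422)) = √(-41 - 23195/1422) = √(-81497/1422) = I*√12876526/474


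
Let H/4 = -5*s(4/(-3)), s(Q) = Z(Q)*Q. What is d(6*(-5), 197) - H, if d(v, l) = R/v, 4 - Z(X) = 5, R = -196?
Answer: 166/5 ≈ 33.200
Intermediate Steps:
Z(X) = -1 (Z(X) = 4 - 1*5 = 4 - 5 = -1)
s(Q) = -Q
d(v, l) = -196/v
H = -80/3 (H = 4*(-(-5)*4/(-3)) = 4*(-(-5)*4*(-⅓)) = 4*(-(-5)*(-4)/3) = 4*(-5*4/3) = 4*(-20/3) = -80/3 ≈ -26.667)
d(6*(-5), 197) - H = -196/(6*(-5)) - 1*(-80/3) = -196/(-30) + 80/3 = -196*(-1/30) + 80/3 = 98/15 + 80/3 = 166/5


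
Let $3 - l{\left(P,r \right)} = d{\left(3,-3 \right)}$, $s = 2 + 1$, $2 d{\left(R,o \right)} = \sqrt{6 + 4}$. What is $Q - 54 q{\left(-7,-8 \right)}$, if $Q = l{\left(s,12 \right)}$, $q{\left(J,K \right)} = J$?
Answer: $381 - \frac{\sqrt{10}}{2} \approx 379.42$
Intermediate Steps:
$d{\left(R,o \right)} = \frac{\sqrt{10}}{2}$ ($d{\left(R,o \right)} = \frac{\sqrt{6 + 4}}{2} = \frac{\sqrt{10}}{2}$)
$s = 3$
$l{\left(P,r \right)} = 3 - \frac{\sqrt{10}}{2}$
$Q = 3 - \frac{\sqrt{10}}{2} \approx 1.4189$
$Q - 54 q{\left(-7,-8 \right)} = \left(3 - \frac{\sqrt{10}}{2}\right) - -378 = \left(3 - \frac{\sqrt{10}}{2}\right) + 378 = 381 - \frac{\sqrt{10}}{2}$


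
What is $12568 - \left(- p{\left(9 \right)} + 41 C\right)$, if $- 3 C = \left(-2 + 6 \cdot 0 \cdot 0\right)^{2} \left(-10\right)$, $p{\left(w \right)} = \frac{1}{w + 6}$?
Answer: $\frac{60107}{5} \approx 12021.0$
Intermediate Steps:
$p{\left(w \right)} = \frac{1}{6 + w}$
$C = \frac{40}{3}$ ($C = - \frac{\left(-2 + 6 \cdot 0 \cdot 0\right)^{2} \left(-10\right)}{3} = - \frac{\left(-2 + 0 \cdot 0\right)^{2} \left(-10\right)}{3} = - \frac{\left(-2 + 0\right)^{2} \left(-10\right)}{3} = - \frac{\left(-2\right)^{2} \left(-10\right)}{3} = - \frac{4 \left(-10\right)}{3} = \left(- \frac{1}{3}\right) \left(-40\right) = \frac{40}{3} \approx 13.333$)
$12568 - \left(- p{\left(9 \right)} + 41 C\right) = 12568 + \left(\frac{1}{6 + 9} - \frac{1640}{3}\right) = 12568 - \left(\frac{1640}{3} - \frac{1}{15}\right) = 12568 + \left(\frac{1}{15} - \frac{1640}{3}\right) = 12568 - \frac{2733}{5} = \frac{60107}{5}$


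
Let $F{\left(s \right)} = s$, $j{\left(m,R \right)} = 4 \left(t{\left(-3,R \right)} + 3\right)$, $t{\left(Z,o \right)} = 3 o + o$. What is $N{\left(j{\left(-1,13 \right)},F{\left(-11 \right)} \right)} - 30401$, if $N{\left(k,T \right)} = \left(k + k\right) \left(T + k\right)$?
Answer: $61559$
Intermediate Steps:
$t{\left(Z,o \right)} = 4 o$
$j{\left(m,R \right)} = 12 + 16 R$ ($j{\left(m,R \right)} = 4 \left(4 R + 3\right) = 4 \left(3 + 4 R\right) = 12 + 16 R$)
$N{\left(k,T \right)} = 2 k \left(T + k\right)$
$N{\left(j{\left(-1,13 \right)},F{\left(-11 \right)} \right)} - 30401 = 2 \left(12 + 16 \cdot 13\right) \left(-11 + \left(12 + 16 \cdot 13\right)\right) - 30401 = 2 \left(12 + 208\right) \left(-11 + \left(12 + 208\right)\right) - 30401 = 2 \cdot 220 \left(-11 + 220\right) - 30401 = 2 \cdot 220 \cdot 209 - 30401 = 91960 - 30401 = 61559$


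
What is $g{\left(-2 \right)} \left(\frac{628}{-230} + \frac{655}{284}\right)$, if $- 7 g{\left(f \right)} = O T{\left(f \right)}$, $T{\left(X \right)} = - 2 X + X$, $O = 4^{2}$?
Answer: $\frac{110808}{57155} \approx 1.9387$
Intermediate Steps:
$O = 16$
$T{\left(X \right)} = - X$
$g{\left(f \right)} = \frac{16 f}{7}$ ($g{\left(f \right)} = - \frac{16 \left(- f\right)}{7} = - \frac{\left(-16\right) f}{7} = \frac{16 f}{7}$)
$g{\left(-2 \right)} \left(\frac{628}{-230} + \frac{655}{284}\right) = \frac{16}{7} \left(-2\right) \left(\frac{628}{-230} + \frac{655}{284}\right) = - \frac{32 \left(628 \left(- \frac{1}{230}\right) + 655 \cdot \frac{1}{284}\right)}{7} = - \frac{32 \left(- \frac{314}{115} + \frac{655}{284}\right)}{7} = \left(- \frac{32}{7}\right) \left(- \frac{13851}{32660}\right) = \frac{110808}{57155}$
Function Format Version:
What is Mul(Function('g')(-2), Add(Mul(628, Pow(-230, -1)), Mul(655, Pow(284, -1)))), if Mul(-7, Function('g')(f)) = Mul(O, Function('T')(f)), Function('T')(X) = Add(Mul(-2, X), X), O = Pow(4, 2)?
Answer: Rational(110808, 57155) ≈ 1.9387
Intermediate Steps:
O = 16
Function('T')(X) = Mul(-1, X)
Function('g')(f) = Mul(Rational(16, 7), f) (Function('g')(f) = Mul(Rational(-1, 7), Mul(16, Mul(-1, f))) = Mul(Rational(-1, 7), Mul(-16, f)) = Mul(Rational(16, 7), f))
Mul(Function('g')(-2), Add(Mul(628, Pow(-230, -1)), Mul(655, Pow(284, -1)))) = Mul(Mul(Rational(16, 7), -2), Add(Mul(628, Pow(-230, -1)), Mul(655, Pow(284, -1)))) = Mul(Rational(-32, 7), Add(Mul(628, Rational(-1, 230)), Mul(655, Rational(1, 284)))) = Mul(Rational(-32, 7), Add(Rational(-314, 115), Rational(655, 284))) = Mul(Rational(-32, 7), Rational(-13851, 32660)) = Rational(110808, 57155)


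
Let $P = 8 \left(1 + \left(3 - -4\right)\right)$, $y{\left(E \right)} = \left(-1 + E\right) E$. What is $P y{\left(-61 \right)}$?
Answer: $242048$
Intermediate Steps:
$y{\left(E \right)} = E \left(-1 + E\right)$
$P = 64$ ($P = 8 \left(1 + \left(3 + 4\right)\right) = 8 \left(1 + 7\right) = 8 \cdot 8 = 64$)
$P y{\left(-61 \right)} = 64 \left(- 61 \left(-1 - 61\right)\right) = 64 \left(\left(-61\right) \left(-62\right)\right) = 64 \cdot 3782 = 242048$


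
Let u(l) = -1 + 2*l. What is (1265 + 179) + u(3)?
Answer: 1449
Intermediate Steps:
(1265 + 179) + u(3) = (1265 + 179) + (-1 + 2*3) = 1444 + (-1 + 6) = 1444 + 5 = 1449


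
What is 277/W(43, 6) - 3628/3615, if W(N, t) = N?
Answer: 845351/155445 ≈ 5.4383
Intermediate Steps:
277/W(43, 6) - 3628/3615 = 277/43 - 3628/3615 = 845351/155445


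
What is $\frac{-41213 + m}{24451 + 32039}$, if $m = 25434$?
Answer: $- \frac{15779}{56490} \approx -0.27932$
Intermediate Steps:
$\frac{-41213 + m}{24451 + 32039} = \frac{-41213 + 25434}{24451 + 32039} = - \frac{15779}{56490}$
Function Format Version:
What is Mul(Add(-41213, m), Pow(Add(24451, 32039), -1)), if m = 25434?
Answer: Rational(-15779, 56490) ≈ -0.27932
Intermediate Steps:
Mul(Add(-41213, m), Pow(Add(24451, 32039), -1)) = Mul(Add(-41213, 25434), Pow(Add(24451, 32039), -1)) = Mul(-15779, Pow(56490, -1)) = Mul(-15779, Rational(1, 56490)) = Rational(-15779, 56490)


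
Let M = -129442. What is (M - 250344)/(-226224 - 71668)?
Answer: 189893/148946 ≈ 1.2749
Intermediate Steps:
(M - 250344)/(-226224 - 71668) = (-129442 - 250344)/(-226224 - 71668) = -379786/(-297892) = -379786*(-1/297892) = 189893/148946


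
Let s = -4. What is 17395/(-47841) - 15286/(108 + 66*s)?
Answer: 121430651/1243866 ≈ 97.624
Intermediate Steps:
17395/(-47841) - 15286/(108 + 66*s) = 17395/(-47841) - 15286/(108 + 66*(-4)) = 17395*(-1/47841) - 15286/(108 - 264) = -17395/47841 - 15286/(-156) = -17395/47841 - 15286*(-1/156) = -17395/47841 + 7643/78 = 121430651/1243866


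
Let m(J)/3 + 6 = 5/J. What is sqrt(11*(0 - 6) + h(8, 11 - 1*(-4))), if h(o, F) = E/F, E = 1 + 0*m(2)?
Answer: I*sqrt(14835)/15 ≈ 8.1199*I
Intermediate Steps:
m(J) = -18 + 15/J (m(J) = -18 + 3*(5/J) = -18 + 15/J)
E = 1 (E = 1 + 0*(-18 + 15/2) = 1 + 0*(-21/2) = 1 + 0 = 1)
h(o, F) = 1/F
sqrt(11*(0 - 6) + h(8, 11 - 1*(-4))) = sqrt(11*(0 - 6) + 1/(11 - 1*(-4))) = sqrt(11*(-6) + 1/(11 + 4)) = sqrt(-66 + 1/15) = sqrt(-989/15) = I*sqrt(14835)/15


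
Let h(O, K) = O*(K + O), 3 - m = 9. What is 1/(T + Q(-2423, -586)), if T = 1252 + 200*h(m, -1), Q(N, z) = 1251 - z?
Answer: 1/11489 ≈ 8.7040e-5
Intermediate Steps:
m = -6 (m = 3 - 1*9 = 3 - 9 = -6)
T = 9652 (T = 1252 + 200*(-6*(-1 - 6)) = 1252 + 200*(-6*(-7)) = 1252 + 200*42 = 1252 + 8400 = 9652)
1/(T + Q(-2423, -586)) = 1/(9652 + (1251 - 1*(-586))) = 1/(9652 + (1251 + 586)) = 1/(9652 + 1837) = 1/11489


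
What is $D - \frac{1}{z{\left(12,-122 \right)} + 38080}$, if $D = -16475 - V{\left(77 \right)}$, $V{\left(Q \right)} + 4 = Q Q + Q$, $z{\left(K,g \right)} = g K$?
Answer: $- \frac{823017833}{36616} \approx -22477.0$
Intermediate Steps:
$z{\left(K,g \right)} = K g$
$V{\left(Q \right)} = -4 + Q + Q^{2}$ ($V{\left(Q \right)} = -4 + \left(Q Q + Q\right) = -4 + \left(Q^{2} + Q\right) = -4 + \left(Q + Q^{2}\right) = -4 + Q + Q^{2}$)
$D = -22477$ ($D = -16475 - \left(-4 + 77 + 77^{2}\right) = -16475 - \left(-4 + 77 + 5929\right) = -16475 - 6002 = -22477$)
$D - \frac{1}{z{\left(12,-122 \right)} + 38080} = -22477 - \frac{1}{12 \left(-122\right) + 38080} = -22477 - \frac{1}{-1464 + 38080} = -22477 - \frac{1}{36616} = - \frac{823017833}{36616}$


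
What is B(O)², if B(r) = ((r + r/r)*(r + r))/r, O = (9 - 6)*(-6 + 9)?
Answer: 400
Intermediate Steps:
O = 9 (O = 3*3 = 9)
B(r) = 2 + 2*r (B(r) = ((r + 1)*(2*r))/r = ((1 + r)*(2*r))/r = (2*r*(1 + r))/r = 2 + 2*r)
B(O)² = (2 + 2*9)² = (2 + 18)² = 20² = 400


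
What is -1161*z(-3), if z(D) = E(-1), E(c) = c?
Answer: 1161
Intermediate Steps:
z(D) = -1
-1161*z(-3) = -1161*(-1) = 1161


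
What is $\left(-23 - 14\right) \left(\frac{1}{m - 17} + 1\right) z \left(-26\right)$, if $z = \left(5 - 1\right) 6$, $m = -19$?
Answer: $\frac{67340}{3} \approx 22447.0$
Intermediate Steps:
$z = 24$ ($z = 4 \cdot 6 = 24$)
$\left(-23 - 14\right) \left(\frac{1}{m - 17} + 1\right) z \left(-26\right) = \left(-23 - 14\right) \left(\frac{1}{-19 - 17} + 1\right) 24 \left(-26\right) = - 37 \left(\frac{1}{-36} + 1\right) 24 \left(-26\right) = - 37 \left(- \frac{1}{36} + 1\right) 24 \left(-26\right) = \left(-37\right) \frac{35}{36} \cdot 24 \left(-26\right) = \left(- \frac{1295}{36}\right) 24 \left(-26\right) = \left(- \frac{2590}{3}\right) \left(-26\right) = \frac{67340}{3}$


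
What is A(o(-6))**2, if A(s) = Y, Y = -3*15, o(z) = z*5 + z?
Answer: 2025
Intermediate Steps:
o(z) = 6*z (o(z) = 5*z + z = 6*z)
Y = -45
A(s) = -45
A(o(-6))**2 = (-45)**2 = 2025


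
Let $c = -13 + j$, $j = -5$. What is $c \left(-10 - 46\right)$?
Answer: $1008$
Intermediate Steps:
$c = -18$ ($c = -13 - 5 = -18$)
$c \left(-10 - 46\right) = - 18 \left(-10 - 46\right) = \left(-18\right) \left(-56\right) = 1008$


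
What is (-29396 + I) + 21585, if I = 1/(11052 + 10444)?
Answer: -167905255/21496 ≈ -7811.0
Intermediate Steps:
I = 1/21496 ≈ 4.6520e-5
(-29396 + I) + 21585 = (-29396 + 1/21496) + 21585 = -631896415/21496 + 21585 = -167905255/21496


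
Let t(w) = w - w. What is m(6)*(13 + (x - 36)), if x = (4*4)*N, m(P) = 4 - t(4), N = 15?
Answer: 868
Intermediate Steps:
t(w) = 0
m(P) = 4 (m(P) = 4 - 1*0 = 4 + 0 = 4)
x = 240 (x = (4*4)*15 = 16*15 = 240)
m(6)*(13 + (x - 36)) = 4*(13 + (240 - 36)) = 4*(13 + 204) = 4*217 = 868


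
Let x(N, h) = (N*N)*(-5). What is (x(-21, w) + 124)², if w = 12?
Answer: 4330561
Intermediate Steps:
x(N, h) = -5*N² (x(N, h) = N²*(-5) = -5*N²)
(x(-21, w) + 124)² = (-5*(-21)² + 124)² = (-5*441 + 124)² = (-2205 + 124)² = (-2081)² = 4330561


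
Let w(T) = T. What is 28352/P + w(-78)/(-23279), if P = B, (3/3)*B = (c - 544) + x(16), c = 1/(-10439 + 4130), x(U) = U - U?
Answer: -4163711462706/79895786063 ≈ -52.114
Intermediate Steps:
x(U) = 0
c = -1/6309 (c = 1/(-6309) = -1/6309 ≈ -0.00015850)
B = -3432097/6309 (B = (-1/6309 - 544) + 0 = -3432097/6309 + 0 = -3432097/6309 ≈ -544.00)
P = -3432097/6309 ≈ -544.00
28352/P + w(-78)/(-23279) = 28352/(-3432097/6309) - 78/(-23279) = 28352*(-6309/3432097) - 78*(-1/23279) = -178872768/3432097 + 78/23279 = -4163711462706/79895786063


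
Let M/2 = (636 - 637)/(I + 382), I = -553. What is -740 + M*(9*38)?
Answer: -736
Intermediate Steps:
M = 2/171 (M = 2*((636 - 637)/(-553 + 382)) = 2*(-1/(-171)) = 2*(-1*(-1/171)) = 2*(1/171) = 2/171 ≈ 0.011696)
-740 + M*(9*38) = -740 + 2*(9*38)/171 = -740 + (2/171)*342 = -740 + 4 = -736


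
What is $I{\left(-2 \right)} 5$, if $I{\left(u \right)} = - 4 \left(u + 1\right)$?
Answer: $20$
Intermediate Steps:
$I{\left(u \right)} = -4 - 4 u$ ($I{\left(u \right)} = - 4 \left(1 + u\right) = -4 - 4 u$)
$I{\left(-2 \right)} 5 = \left(-4 - -8\right) 5 = \left(-4 + 8\right) 5 = 4 \cdot 5 = 20$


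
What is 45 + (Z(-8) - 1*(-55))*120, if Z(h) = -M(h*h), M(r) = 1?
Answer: 6525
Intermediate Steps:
Z(h) = -1 (Z(h) = -1*1 = -1)
45 + (Z(-8) - 1*(-55))*120 = 45 + (-1 - 1*(-55))*120 = 45 + (-1 + 55)*120 = 45 + 54*120 = 45 + 6480 = 6525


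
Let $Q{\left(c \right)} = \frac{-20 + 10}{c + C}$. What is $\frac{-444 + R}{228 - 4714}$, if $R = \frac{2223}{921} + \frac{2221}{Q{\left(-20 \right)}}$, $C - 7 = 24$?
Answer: $\frac{8855987}{13772020} \approx 0.64304$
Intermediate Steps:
$C = 31$ ($C = 7 + 24 = 31$)
$Q{\left(c \right)} = - \frac{10}{31 + c}$ ($Q{\left(c \right)} = \frac{-20 + 10}{c + 31} = - \frac{10}{31 + c}$)
$R = - \frac{7492907}{3070}$ ($R = \frac{2223}{921} + \frac{2221}{\left(-10\right) \frac{1}{31 - 20}} = 2223 \cdot \frac{1}{921} + \frac{2221}{\left(-10\right) \frac{1}{11}} = \frac{741}{307} + \frac{2221}{\left(-10\right) \frac{1}{11}} = \frac{741}{307} + \frac{2221}{- \frac{10}{11}} = \frac{741}{307} + 2221 \left(- \frac{11}{10}\right) = \frac{741}{307} - \frac{24431}{10} = - \frac{7492907}{3070} \approx -2440.7$)
$\frac{-444 + R}{228 - 4714} = \frac{-444 - \frac{7492907}{3070}}{228 - 4714} = - \frac{8855987}{3070 \left(-4486\right)} = \left(- \frac{8855987}{3070}\right) \left(- \frac{1}{4486}\right) = \frac{8855987}{13772020}$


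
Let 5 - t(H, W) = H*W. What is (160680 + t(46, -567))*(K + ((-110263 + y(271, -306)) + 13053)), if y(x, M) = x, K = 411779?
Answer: 58801722280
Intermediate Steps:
t(H, W) = 5 - H*W
(160680 + t(46, -567))*(K + ((-110263 + y(271, -306)) + 13053)) = (160680 + (5 - 1*46*(-567)))*(411779 + ((-110263 + 271) + 13053)) = (160680 + (5 + 26082))*(411779 + (-109992 + 13053)) = (160680 + 26087)*(411779 - 96939) = 186767*314840 = 58801722280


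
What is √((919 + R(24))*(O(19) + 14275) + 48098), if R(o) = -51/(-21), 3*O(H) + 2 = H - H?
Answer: 2*√161710738/7 ≈ 3633.3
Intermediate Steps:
O(H) = -⅔ (O(H) = -⅔ + (H - H)/3 = -⅔ + (⅓)*0 = -⅔ + 0 = -⅔)
R(o) = 17/7 (R(o) = -51*(-1/21) = 17/7)
√((919 + R(24))*(O(19) + 14275) + 48098) = √((919 + 17/7)*(-⅔ + 14275) + 48098) = √((6450/7)*(42823/3) + 48098) = √(92069450/7 + 48098) = √(92406136/7) = 2*√161710738/7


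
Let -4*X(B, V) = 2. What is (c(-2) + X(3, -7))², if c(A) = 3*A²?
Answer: 529/4 ≈ 132.25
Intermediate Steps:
X(B, V) = -½ (X(B, V) = -¼*2 = -½)
(c(-2) + X(3, -7))² = (3*(-2)² - ½)² = (3*4 - ½)² = (12 - ½)² = (23/2)² = 529/4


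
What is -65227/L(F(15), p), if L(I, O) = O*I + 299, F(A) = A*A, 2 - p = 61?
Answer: 65227/12976 ≈ 5.0267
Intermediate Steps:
p = -59 (p = 2 - 1*61 = 2 - 61 = -59)
F(A) = A**2
L(I, O) = 299 + I*O (L(I, O) = I*O + 299 = 299 + I*O)
-65227/L(F(15), p) = -65227/(299 + 15**2*(-59)) = -65227/(299 + 225*(-59)) = -65227/(299 - 13275) = -65227/(-12976) = -65227*(-1/12976) = 65227/12976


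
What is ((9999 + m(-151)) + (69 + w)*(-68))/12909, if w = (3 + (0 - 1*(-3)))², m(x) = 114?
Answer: 991/4303 ≈ 0.23030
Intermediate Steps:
w = 36 (w = (3 + (0 + 3))² = (3 + 3)² = 6² = 36)
((9999 + m(-151)) + (69 + w)*(-68))/12909 = ((9999 + 114) + (69 + 36)*(-68))/12909 = (10113 + 105*(-68))*(1/12909) = (10113 - 7140)*(1/12909) = 2973*(1/12909) = 991/4303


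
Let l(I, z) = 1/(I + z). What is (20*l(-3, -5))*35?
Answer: -175/2 ≈ -87.500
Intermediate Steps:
(20*l(-3, -5))*35 = (20/(-3 - 5))*35 = (20/(-8))*35 = (20*(-⅛))*35 = -5/2*35 = -175/2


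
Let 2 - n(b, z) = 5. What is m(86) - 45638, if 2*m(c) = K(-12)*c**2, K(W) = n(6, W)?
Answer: -56732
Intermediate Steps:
n(b, z) = -3 (n(b, z) = 2 - 1*5 = 2 - 5 = -3)
K(W) = -3
m(c) = -3*c**2/2 (m(c) = (-3*c**2)/2 = -3*c**2/2)
m(86) - 45638 = -3/2*86**2 - 45638 = -3/2*7396 - 45638 = -11094 - 45638 = -56732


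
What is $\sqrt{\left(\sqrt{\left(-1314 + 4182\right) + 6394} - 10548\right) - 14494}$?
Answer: $\sqrt{-25042 + \sqrt{9262}} \approx 157.94 i$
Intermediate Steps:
$\sqrt{\left(\sqrt{\left(-1314 + 4182\right) + 6394} - 10548\right) - 14494} = \sqrt{\left(\sqrt{2868 + 6394} - 10548\right) - 14494} = \sqrt{\left(\sqrt{9262} - 10548\right) - 14494} = \sqrt{\left(-10548 + \sqrt{9262}\right) - 14494} = \sqrt{-25042 + \sqrt{9262}}$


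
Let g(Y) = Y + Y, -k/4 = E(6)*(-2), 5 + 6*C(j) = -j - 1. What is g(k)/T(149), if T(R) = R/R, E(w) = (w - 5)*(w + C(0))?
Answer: 80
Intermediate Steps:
C(j) = -1 - j/6 (C(j) = -⅚ + (-j - 1)/6 = -⅚ + (-1 - j)/6 = -⅚ + (-⅙ - j/6) = -1 - j/6)
E(w) = (-1 + w)*(-5 + w) (E(w) = (w - 5)*(w + (-1 - ⅙*0)) = (-5 + w)*(w + (-1 + 0)) = (-5 + w)*(w - 1) = (-5 + w)*(-1 + w) = (-1 + w)*(-5 + w))
k = 40 (k = -4*(5 + 6² - 6*6)*(-2) = -4*(5 + 36 - 36)*(-2) = -20*(-2) = -4*(-10) = 40)
T(R) = 1
g(Y) = 2*Y
g(k)/T(149) = (2*40)/1 = 80*1 = 80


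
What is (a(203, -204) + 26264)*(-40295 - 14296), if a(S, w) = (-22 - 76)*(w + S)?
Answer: -1439127942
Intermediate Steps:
a(S, w) = -98*S - 98*w (a(S, w) = -98*(S + w) = -98*S - 98*w)
(a(203, -204) + 26264)*(-40295 - 14296) = ((-98*203 - 98*(-204)) + 26264)*(-40295 - 14296) = ((-19894 + 19992) + 26264)*(-54591) = (98 + 26264)*(-54591) = 26362*(-54591) = -1439127942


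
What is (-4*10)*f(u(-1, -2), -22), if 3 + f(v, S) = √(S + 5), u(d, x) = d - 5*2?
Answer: 120 - 40*I*√17 ≈ 120.0 - 164.92*I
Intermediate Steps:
u(d, x) = -10 + d (u(d, x) = d - 10 = -10 + d)
f(v, S) = -3 + √(5 + S) (f(v, S) = -3 + √(S + 5) = -3 + √(5 + S))
(-4*10)*f(u(-1, -2), -22) = (-4*10)*(-3 + √(5 - 22)) = -40*(-3 + √(-17)) = -40*(-3 + I*√17) = 120 - 40*I*√17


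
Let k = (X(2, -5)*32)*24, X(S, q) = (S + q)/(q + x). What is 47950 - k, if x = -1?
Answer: 47566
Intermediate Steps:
X(S, q) = (S + q)/(-1 + q) (X(S, q) = (S + q)/(q - 1) = (S + q)/(-1 + q))
k = 384 (k = (((2 - 5)/(-1 - 5))*32)*24 = ((-3/(-6))*32)*24 = (-⅙*(-3)*32)*24 = ((½)*32)*24 = 16*24 = 384)
47950 - k = 47950 - 1*384 = 47950 - 384 = 47566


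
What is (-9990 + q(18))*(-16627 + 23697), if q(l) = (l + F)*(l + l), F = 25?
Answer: -59684940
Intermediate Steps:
q(l) = 2*l*(25 + l) (q(l) = (l + 25)*(l + l) = (25 + l)*(2*l) = 2*l*(25 + l))
(-9990 + q(18))*(-16627 + 23697) = (-9990 + 2*18*(25 + 18))*(-16627 + 23697) = (-9990 + 2*18*43)*7070 = (-9990 + 1548)*7070 = -8442*7070 = -59684940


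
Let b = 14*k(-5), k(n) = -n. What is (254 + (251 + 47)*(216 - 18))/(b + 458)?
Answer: 29629/264 ≈ 112.23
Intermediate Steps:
b = 70 (b = 14*(-1*(-5)) = 14*5 = 70)
(254 + (251 + 47)*(216 - 18))/(b + 458) = (254 + (251 + 47)*(216 - 18))/(70 + 458) = (254 + 298*198)/528 = (254 + 59004)*(1/528) = 59258*(1/528) = 29629/264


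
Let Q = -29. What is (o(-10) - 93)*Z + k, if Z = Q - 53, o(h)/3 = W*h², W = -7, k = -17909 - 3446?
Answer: 158471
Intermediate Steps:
k = -21355
o(h) = -21*h² (o(h) = 3*(-7*h²) = -21*h²)
Z = -82 (Z = -29 - 53 = -82)
(o(-10) - 93)*Z + k = (-21*(-10)² - 93)*(-82) - 21355 = (-21*100 - 93)*(-82) - 21355 = (-2100 - 93)*(-82) - 21355 = -2193*(-82) - 21355 = 179826 - 21355 = 158471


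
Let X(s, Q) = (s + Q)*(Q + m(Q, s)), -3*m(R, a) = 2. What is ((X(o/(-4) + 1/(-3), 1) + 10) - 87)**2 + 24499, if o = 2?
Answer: 9855901/324 ≈ 30419.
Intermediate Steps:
m(R, a) = -2/3 (m(R, a) = -1/3*2 = -2/3)
X(s, Q) = (-2/3 + Q)*(Q + s) (X(s, Q) = (s + Q)*(Q - 2/3) = (Q + s)*(-2/3 + Q) = (-2/3 + Q)*(Q + s))
((X(o/(-4) + 1/(-3), 1) + 10) - 87)**2 + 24499 = (((1**2 - 2/3*1 - 2*(2/(-4) + 1/(-3))/3 + 1*(2/(-4) + 1/(-3))) + 10) - 87)**2 + 24499 = (((1 - 2/3 - 2*(2*(-1/4) + 1*(-1/3))/3 + 1*(2*(-1/4) + 1*(-1/3))) + 10) - 87)**2 + 24499 = (((1 - 2/3 - 2*(-1/2 - 1/3)/3 + 1*(-1/2 - 1/3)) + 10) - 87)**2 + 24499 = (((1 - 2/3 - 2/3*(-5/6) + 1*(-5/6)) + 10) - 87)**2 + 24499 = (((1 - 2/3 + 5/9 - 5/6) + 10) - 87)**2 + 24499 = ((1/18 + 10) - 87)**2 + 24499 = (181/18 - 87)**2 + 24499 = (-1385/18)**2 + 24499 = 1918225/324 + 24499 = 9855901/324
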